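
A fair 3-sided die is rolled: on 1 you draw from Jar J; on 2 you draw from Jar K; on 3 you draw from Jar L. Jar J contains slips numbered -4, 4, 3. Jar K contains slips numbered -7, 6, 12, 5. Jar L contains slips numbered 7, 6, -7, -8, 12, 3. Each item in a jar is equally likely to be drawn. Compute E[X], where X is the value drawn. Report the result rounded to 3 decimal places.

E[X | Jar J] = (-4 + 4 + 3)/3 = 1
E[X | Jar K] = (-7 + 6 + 12 + 5)/4 = 4
E[X | Jar L] = (7 + 6 − 7 − 8 + 12 + 3)/6 = 13/6
E[X] = (1/3)·1 + (1/3)·4 + (1/3)·13/6 = 43/18 ≈ 2.389

2.389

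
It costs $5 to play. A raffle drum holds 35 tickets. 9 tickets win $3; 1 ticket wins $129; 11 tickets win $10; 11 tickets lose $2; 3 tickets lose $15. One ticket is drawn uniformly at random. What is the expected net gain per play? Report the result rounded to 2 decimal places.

$0.69

E[payout] = (9/35)·3 + (1/35)·129 + (11/35)·10 + (11/35)·(-2) + (3/35)·(-15) = 199/35
Expected profit = 199/35 − 5 = 24/35 ≈ $0.69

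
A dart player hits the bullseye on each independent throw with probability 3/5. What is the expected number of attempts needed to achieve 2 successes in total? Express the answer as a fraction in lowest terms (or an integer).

By linearity (sum of 2 independent geometric waits), E[trials] = 2/p = 2/(3/5) = 10/3.

10/3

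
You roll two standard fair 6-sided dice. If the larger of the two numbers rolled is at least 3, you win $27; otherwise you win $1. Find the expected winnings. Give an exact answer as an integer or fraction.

217/9 dollars

E[payout] = (1/9)·1 + (8/9)·27 = 217/9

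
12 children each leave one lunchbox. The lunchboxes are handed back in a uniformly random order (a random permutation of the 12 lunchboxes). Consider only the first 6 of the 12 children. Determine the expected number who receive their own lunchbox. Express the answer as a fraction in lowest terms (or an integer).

Let Xᵢ = 1 if person i gets their own lunchbox. For each i, P(Xᵢ=1) = 1/12.
By linearity of expectation, E[X₁+…+X_6] = 6·(1/12) = 1/2.

1/2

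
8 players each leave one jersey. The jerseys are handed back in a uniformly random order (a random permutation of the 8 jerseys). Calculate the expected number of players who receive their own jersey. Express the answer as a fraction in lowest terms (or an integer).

1

Let Xᵢ = 1 if person i gets their own jersey. For each i, P(Xᵢ=1) = 1/8.
By linearity of expectation, E[X₁+…+X_8] = 8·(1/8) = 1.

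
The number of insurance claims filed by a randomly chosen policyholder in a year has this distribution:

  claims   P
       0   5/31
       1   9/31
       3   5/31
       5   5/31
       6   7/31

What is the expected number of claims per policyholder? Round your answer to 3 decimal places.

2.935

E[X] = (5/31)·0 + (9/31)·1 + (5/31)·3 + (5/31)·5 + (7/31)·6
     = 91/31 ≈ 2.935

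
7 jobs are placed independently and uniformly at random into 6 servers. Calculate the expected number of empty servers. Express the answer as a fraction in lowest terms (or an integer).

Let Xⱼ=1 if server j is empty. P(Xⱼ=1) = ((6-1)/6)^7 = 78125/279936.
By linearity, E[#empty] = 6·78125/279936 = 78125/46656.

78125/46656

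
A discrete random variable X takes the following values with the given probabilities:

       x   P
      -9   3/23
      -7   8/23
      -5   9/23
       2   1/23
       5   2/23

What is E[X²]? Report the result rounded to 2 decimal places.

E[X²] = (3/23)·81 + (8/23)·49 + (9/23)·25 + (1/23)·4 + (2/23)·25
     = 914/23 ≈ 39.74

39.74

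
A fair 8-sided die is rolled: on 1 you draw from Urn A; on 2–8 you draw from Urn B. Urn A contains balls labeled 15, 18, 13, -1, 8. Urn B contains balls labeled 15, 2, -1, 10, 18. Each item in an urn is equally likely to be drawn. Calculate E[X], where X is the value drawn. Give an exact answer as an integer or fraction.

E[X | Urn A] = (15 + 18 + 13 − 1 + 8)/5 = 53/5
E[X | Urn B] = (15 + 2 − 1 + 10 + 18)/5 = 44/5
E[X] = (1/8)·53/5 + (7/8)·44/5 = 361/40

361/40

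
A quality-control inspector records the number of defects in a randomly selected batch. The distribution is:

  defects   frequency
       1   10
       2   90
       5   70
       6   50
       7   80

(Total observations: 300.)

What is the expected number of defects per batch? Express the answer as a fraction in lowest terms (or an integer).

14/3

Total = 300, so P(defects=1) = 10/300, etc.
E[X] = (1/30)·1 + (3/10)·2 + (7/30)·5 + (1/6)·6 + (4/15)·7
     = 14/3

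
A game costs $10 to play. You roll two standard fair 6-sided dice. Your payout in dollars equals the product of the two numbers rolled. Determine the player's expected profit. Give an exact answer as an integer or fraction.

Distribution of the product of the two numbers rolled: 1 w.p. 1/36, 2 w.p. 1/18, 3 w.p. 1/18, 4 w.p. 1/12, 5 w.p. 1/18, 6 w.p. 1/9, …
E[payout] = (1/36)·1 + (1/18)·2 + (1/18)·3 + (1/12)·4 + (1/18)·5 + (1/9)·6 + (1/18)·8 + (1/36)·9 + (1/18)·10 + (1/9)·12 + (1/18)·15 + (1/36)·16 + (1/18)·18 + (1/18)·20 + (1/18)·24 + (1/36)·25 + (1/18)·30 + (1/36)·36 = 49/4
Expected profit = 49/4 − 10 = 9/4

9/4 dollars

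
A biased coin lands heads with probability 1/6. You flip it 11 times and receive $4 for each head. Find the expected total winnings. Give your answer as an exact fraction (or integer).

E[#heads] = 11·1/6 = 11/6 (linearity over flips).
E[winnings] = 4·11/6 = 22/3.

22/3 dollars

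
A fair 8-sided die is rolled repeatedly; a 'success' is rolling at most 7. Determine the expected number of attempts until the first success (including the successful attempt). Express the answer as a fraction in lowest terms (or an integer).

8/7

For a geometric distribution, E[trials] = 1/p = 1/(7/8) = 8/7.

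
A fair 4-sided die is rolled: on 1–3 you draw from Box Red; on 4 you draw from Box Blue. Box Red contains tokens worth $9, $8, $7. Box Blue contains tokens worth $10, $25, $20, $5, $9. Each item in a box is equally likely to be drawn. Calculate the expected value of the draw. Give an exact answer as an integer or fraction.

189/20 dollars

E[X | Box Red] = (9 + 8 + 7)/3 = 8
E[X | Box Blue] = (10 + 25 + 20 + 5 + 9)/5 = 69/5
E[X] = (3/4)·8 + (1/4)·69/5 = 189/20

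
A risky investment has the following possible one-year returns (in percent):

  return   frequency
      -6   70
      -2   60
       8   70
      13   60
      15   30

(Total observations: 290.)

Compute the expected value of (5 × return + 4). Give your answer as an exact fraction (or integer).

Total = 290, so P(return=-6) = 70/290, etc.
E[5x+4] = (7/29)·(-26) + (6/29)·(-6) + (7/29)·44 + (6/29)·69 + (3/29)·79
     = 741/29

741/29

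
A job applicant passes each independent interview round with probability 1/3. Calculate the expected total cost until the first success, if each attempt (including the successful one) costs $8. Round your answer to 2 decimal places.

E[#attempts] = 1/p = 3; E[cost] = 8·3 = 24.
≈ 24.00

$24.00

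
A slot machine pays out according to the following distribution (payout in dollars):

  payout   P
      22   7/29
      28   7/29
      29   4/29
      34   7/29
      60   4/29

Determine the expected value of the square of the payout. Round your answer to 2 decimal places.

1197.66

E[X²] = (7/29)·484 + (7/29)·784 + (4/29)·841 + (7/29)·1156 + (4/29)·3600
     = 34732/29 ≈ 1197.66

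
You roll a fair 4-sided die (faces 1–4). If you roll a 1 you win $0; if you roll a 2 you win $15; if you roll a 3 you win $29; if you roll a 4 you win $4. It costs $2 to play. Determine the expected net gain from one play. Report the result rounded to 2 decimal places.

E[payout] = (1/4)·0 + (1/4)·4 + (1/4)·15 + (1/4)·29 = 12
Expected profit = 12 − 2 = 10 ≈ $10.00

$10.00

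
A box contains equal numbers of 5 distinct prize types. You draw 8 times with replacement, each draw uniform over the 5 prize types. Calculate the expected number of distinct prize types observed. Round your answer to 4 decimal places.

4.1611

Let Xⱼ=1 if type j appears at least once. P(Xⱼ=1) = 1 − ((5−1)/5)^8 = 325089/390625.
E[#distinct] = 5·325089/390625 = 325089/78125.
≈ 4.1611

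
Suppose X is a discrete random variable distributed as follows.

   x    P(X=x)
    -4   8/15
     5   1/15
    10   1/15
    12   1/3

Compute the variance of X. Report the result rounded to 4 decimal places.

E[X] = (8/15)·(-4) + (1/15)·5 + (1/15)·10 + (1/3)·12 = 43/15
E[X²] = (8/15)·16 + (1/15)·25 + (1/15)·100 + (1/3)·144 = 973/15
Var(X) = 973/15 − (43/15)² = 12746/225 ≈ 56.6489

56.6489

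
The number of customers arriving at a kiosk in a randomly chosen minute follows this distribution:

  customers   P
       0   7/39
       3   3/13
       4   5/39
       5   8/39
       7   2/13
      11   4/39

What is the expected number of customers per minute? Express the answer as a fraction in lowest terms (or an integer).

173/39

E[X] = (7/39)·0 + (3/13)·3 + (5/39)·4 + (8/39)·5 + (2/13)·7 + (4/39)·11
     = 173/39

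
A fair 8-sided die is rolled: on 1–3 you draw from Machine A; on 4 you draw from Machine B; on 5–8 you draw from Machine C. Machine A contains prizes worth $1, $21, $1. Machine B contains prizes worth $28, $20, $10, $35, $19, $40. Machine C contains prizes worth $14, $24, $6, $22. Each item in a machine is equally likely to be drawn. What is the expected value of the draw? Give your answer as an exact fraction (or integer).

343/24 dollars

E[X | Machine A] = (1 + 21 + 1)/3 = 23/3
E[X | Machine B] = (28 + 20 + 10 + 35 + 19 + 40)/6 = 76/3
E[X | Machine C] = (14 + 24 + 6 + 22)/4 = 33/2
E[X] = (3/8)·23/3 + (1/8)·76/3 + (1/2)·33/2 = 343/24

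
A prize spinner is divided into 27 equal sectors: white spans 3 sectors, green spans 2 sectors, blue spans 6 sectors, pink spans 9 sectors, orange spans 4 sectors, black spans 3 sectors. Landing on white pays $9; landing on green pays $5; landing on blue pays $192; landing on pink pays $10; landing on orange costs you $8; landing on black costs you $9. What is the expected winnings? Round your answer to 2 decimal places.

E[payout] = (3/27)·9 + (2/27)·5 + (6/27)·192 + (9/27)·10 + (4/27)·(-8) + (3/27)·(-9) = 1220/27
≈ $45.19

$45.19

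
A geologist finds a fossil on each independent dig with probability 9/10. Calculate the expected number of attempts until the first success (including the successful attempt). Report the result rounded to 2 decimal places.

1.11

For a geometric distribution, E[trials] = 1/p = 1/(9/10) = 10/9.
≈ 1.11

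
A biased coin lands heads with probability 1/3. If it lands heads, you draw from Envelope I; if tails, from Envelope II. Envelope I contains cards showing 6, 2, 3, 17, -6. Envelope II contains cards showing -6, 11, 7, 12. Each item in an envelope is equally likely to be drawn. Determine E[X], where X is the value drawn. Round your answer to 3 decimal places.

5.467

E[X | Envelope I] = (6 + 2 + 3 + 17 − 6)/5 = 22/5
E[X | Envelope II] = (-6 + 11 + 7 + 12)/4 = 6
E[X] = (1/3)·22/5 + (2/3)·6 = 82/15 ≈ 5.467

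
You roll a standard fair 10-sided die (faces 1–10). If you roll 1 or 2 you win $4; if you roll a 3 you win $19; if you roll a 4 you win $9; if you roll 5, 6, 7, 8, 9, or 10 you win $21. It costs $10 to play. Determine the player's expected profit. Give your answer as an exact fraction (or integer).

E[payout] = (1/5)·4 + (1/10)·9 + (1/10)·19 + (3/5)·21 = 81/5
Expected profit = 81/5 − 10 = 31/5

31/5 dollars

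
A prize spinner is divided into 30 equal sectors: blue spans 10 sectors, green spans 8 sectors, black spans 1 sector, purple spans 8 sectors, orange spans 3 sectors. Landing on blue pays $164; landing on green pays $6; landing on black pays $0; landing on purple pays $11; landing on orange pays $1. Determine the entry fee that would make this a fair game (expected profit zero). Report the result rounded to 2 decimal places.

$59.30

E[payout] = (10/30)·164 + (8/30)·6 + (1/30)·0 + (8/30)·11 + (3/30)·1 = 593/10
Fair fee = E[payout] = 593/10 ≈ $59.30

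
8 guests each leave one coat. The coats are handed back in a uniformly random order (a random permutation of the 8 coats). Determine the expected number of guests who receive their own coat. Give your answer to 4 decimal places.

Let Xᵢ = 1 if person i gets their own coat. For each i, P(Xᵢ=1) = 1/8.
By linearity of expectation, E[X₁+…+X_8] = 8·(1/8) = 1.
≈ 1.0000

1.0000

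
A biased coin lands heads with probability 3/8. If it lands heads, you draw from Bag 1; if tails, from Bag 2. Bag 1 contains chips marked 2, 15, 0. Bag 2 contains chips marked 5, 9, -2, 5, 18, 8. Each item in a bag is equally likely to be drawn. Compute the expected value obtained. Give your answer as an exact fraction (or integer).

E[X | Bag 1] = (2 + 15 + 0)/3 = 17/3
E[X | Bag 2] = (5 + 9 − 2 + 5 + 18 + 8)/6 = 43/6
E[X] = (3/8)·17/3 + (5/8)·43/6 = 317/48

317/48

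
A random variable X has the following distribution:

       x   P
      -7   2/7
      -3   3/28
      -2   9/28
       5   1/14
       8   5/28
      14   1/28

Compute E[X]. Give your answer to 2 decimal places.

E[X] = (2/7)·(-7) + (3/28)·(-3) + (9/28)·(-2) + (1/14)·5 + (5/28)·8 + (1/28)·14
     = -19/28 ≈ -0.68

-0.68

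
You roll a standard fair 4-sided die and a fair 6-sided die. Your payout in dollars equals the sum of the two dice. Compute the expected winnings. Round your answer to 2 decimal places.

Distribution of the sum of the two dice: 2 w.p. 1/24, 3 w.p. 1/12, 4 w.p. 1/8, 5 w.p. 1/6, 6 w.p. 1/6, 7 w.p. 1/6, …
E[payout] = (1/24)·2 + (1/12)·3 + (1/8)·4 + (1/6)·5 + (1/6)·6 + (1/6)·7 + (1/8)·8 + (1/12)·9 + (1/24)·10 = 6
≈ $6.00

$6.00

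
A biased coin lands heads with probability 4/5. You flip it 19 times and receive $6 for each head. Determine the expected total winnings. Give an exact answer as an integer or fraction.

456/5 dollars

E[#heads] = 19·4/5 = 76/5 (linearity over flips).
E[winnings] = 6·76/5 = 456/5.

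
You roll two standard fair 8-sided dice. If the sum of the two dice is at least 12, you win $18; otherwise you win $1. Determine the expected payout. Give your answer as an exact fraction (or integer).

E[payout] = (49/64)·1 + (15/64)·18 = 319/64

319/64 dollars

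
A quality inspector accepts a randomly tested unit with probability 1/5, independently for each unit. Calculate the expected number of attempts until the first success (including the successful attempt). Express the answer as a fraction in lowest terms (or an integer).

5

For a geometric distribution, E[trials] = 1/p = 1/(1/5) = 5.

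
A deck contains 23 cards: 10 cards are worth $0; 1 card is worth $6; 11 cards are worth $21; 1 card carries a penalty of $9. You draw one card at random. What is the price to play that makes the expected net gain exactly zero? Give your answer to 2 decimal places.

$9.91

E[payout] = (10/23)·0 + (1/23)·6 + (11/23)·21 + (1/23)·(-9) = 228/23
Fair fee = E[payout] = 228/23 ≈ $9.91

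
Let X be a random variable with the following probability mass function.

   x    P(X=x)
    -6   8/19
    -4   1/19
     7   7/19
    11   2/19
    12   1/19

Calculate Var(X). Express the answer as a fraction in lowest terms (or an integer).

E[X] = (8/19)·(-6) + (1/19)·(-4) + (7/19)·7 + (2/19)·11 + (1/19)·12 = 31/19
E[X²] = (8/19)·36 + (1/19)·16 + (7/19)·49 + (2/19)·121 + (1/19)·144 = 1033/19
Var(X) = 1033/19 − (31/19)² = 18666/361

18666/361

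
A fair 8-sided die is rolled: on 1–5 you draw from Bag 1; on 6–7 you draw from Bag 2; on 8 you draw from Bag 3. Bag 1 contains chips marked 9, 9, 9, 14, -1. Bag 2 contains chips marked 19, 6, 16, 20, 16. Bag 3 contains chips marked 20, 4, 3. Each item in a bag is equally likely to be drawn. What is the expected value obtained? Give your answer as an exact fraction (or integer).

399/40

E[X | Bag 1] = (9 + 9 + 9 + 14 − 1)/5 = 8
E[X | Bag 2] = (19 + 6 + 16 + 20 + 16)/5 = 77/5
E[X | Bag 3] = (20 + 4 + 3)/3 = 9
E[X] = (5/8)·8 + (1/4)·77/5 + (1/8)·9 = 399/40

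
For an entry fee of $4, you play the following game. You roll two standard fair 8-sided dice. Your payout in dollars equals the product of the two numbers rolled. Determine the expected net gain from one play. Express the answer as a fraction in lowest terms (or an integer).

Distribution of the product of the two numbers rolled: 1 w.p. 1/64, 2 w.p. 1/32, 3 w.p. 1/32, 4 w.p. 3/64, 5 w.p. 1/32, 6 w.p. 1/16, …
E[payout] = (1/64)·1 + (1/32)·2 + (1/32)·3 + (3/64)·4 + (1/32)·5 + (1/16)·6 + (1/32)·7 + (1/16)·8 + (1/64)·9 + (1/32)·10 + (1/16)·12 + (1/32)·14 + (1/32)·15 + (3/64)·16 + (1/32)·18 + (1/32)·20 + (1/32)·21 + (1/16)·24 + (1/64)·25 + (1/32)·28 + (1/32)·30 + (1/32)·32 + (1/32)·35 + (1/64)·36 + (1/32)·40 + (1/32)·42 + (1/32)·48 + (1/64)·49 + (1/32)·56 + (1/64)·64 = 81/4
Expected profit = 81/4 − 4 = 65/4

65/4 dollars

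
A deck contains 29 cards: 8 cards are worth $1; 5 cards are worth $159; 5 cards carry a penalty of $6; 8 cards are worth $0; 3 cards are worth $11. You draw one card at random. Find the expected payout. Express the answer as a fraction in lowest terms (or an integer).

E[payout] = (8/29)·1 + (5/29)·159 + (5/29)·(-6) + (8/29)·0 + (3/29)·11 = 806/29

806/29 dollars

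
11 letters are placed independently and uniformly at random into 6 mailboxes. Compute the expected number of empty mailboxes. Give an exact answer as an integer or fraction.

Let Xⱼ=1 if mailbox j is empty. P(Xⱼ=1) = ((6-1)/6)^11 = 48828125/362797056.
By linearity, E[#empty] = 6·48828125/362797056 = 48828125/60466176.

48828125/60466176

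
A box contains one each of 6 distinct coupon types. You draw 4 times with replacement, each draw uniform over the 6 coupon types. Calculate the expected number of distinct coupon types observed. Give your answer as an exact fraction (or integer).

Let Xⱼ=1 if type j appears at least once. P(Xⱼ=1) = 1 − ((6−1)/6)^4 = 671/1296.
E[#distinct] = 6·671/1296 = 671/216.

671/216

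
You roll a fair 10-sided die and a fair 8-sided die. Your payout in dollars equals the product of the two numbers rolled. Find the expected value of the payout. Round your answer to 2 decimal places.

$24.75

Distribution of the product of the two numbers rolled: 1 w.p. 1/80, 2 w.p. 1/40, 3 w.p. 1/40, 4 w.p. 3/80, 5 w.p. 1/40, 6 w.p. 1/20, …
E[payout] = (1/80)·1 + (1/40)·2 + (1/40)·3 + (3/80)·4 + (1/40)·5 + (1/20)·6 + (1/40)·7 + (1/20)·8 + (1/40)·9 + (3/80)·10 + (1/20)·12 + (1/40)·14 + (1/40)·15 + (3/80)·16 + (3/80)·18 + (3/80)·20 + (1/40)·21 + (1/20)·24 + (1/80)·25 + (1/80)·27 + (1/40)·28 + (3/80)·30 + (1/40)·32 + (1/40)·35 + (1/40)·36 + (3/80)·40 + (1/40)·42 + (1/80)·45 + (1/40)·48 + (1/80)·49 + (1/80)·50 + (1/80)·54 + (1/40)·56 + (1/80)·60 + (1/80)·63 + (1/80)·64 + (1/80)·70 + (1/80)·72 + (1/80)·80 = 99/4
≈ $24.75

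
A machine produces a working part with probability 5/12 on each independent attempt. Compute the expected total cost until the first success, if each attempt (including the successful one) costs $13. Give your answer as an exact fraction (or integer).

E[#attempts] = 1/p = 12/5; E[cost] = 13·12/5 = 156/5.

156/5 dollars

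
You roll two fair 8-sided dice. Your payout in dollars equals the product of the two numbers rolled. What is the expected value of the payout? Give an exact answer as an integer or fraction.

81/4 dollars

Distribution of the product of the two numbers rolled: 1 w.p. 1/64, 2 w.p. 1/32, 3 w.p. 1/32, 4 w.p. 3/64, 5 w.p. 1/32, 6 w.p. 1/16, …
E[payout] = (1/64)·1 + (1/32)·2 + (1/32)·3 + (3/64)·4 + (1/32)·5 + (1/16)·6 + (1/32)·7 + (1/16)·8 + (1/64)·9 + (1/32)·10 + (1/16)·12 + (1/32)·14 + (1/32)·15 + (3/64)·16 + (1/32)·18 + (1/32)·20 + (1/32)·21 + (1/16)·24 + (1/64)·25 + (1/32)·28 + (1/32)·30 + (1/32)·32 + (1/32)·35 + (1/64)·36 + (1/32)·40 + (1/32)·42 + (1/32)·48 + (1/64)·49 + (1/32)·56 + (1/64)·64 = 81/4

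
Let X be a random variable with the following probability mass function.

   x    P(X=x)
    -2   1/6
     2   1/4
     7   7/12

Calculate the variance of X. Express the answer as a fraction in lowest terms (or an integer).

195/16

E[X] = (1/6)·(-2) + (1/4)·2 + (7/12)·7 = 17/4
E[X²] = (1/6)·4 + (1/4)·4 + (7/12)·49 = 121/4
Var(X) = 121/4 − (17/4)² = 195/16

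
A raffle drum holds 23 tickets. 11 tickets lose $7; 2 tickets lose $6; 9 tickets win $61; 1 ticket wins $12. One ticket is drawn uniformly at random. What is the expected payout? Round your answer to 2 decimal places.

E[payout] = (11/23)·(-7) + (2/23)·(-6) + (9/23)·61 + (1/23)·12 = 472/23
≈ $20.52

$20.52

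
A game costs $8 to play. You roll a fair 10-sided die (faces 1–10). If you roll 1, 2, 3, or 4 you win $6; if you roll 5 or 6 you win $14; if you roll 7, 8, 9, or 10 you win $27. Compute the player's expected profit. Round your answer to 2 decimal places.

E[payout] = (2/5)·6 + (1/5)·14 + (2/5)·27 = 16
Expected profit = 16 − 8 = 8 ≈ $8.00

$8.00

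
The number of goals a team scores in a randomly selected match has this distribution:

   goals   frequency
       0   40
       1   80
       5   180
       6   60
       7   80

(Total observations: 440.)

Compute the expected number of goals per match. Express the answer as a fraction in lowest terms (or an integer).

Total = 440, so P(goals=0) = 40/440, etc.
E[X] = (1/11)·0 + (2/11)·1 + (9/22)·5 + (3/22)·6 + (2/11)·7
     = 95/22

95/22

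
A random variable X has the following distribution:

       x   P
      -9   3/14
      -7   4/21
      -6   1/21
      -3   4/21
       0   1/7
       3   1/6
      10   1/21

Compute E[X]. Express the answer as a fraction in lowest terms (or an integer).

E[X] = (3/14)·(-9) + (4/21)·(-7) + (1/21)·(-6) + (4/21)·(-3) + (1/7)·0 + (1/6)·3 + (1/21)·10
     = -22/7

-22/7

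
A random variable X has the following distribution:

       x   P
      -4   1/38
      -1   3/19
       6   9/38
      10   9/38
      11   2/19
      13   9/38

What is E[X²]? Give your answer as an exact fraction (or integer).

3251/38

E[X²] = (1/38)·16 + (3/19)·1 + (9/38)·36 + (9/38)·100 + (2/19)·121 + (9/38)·169
     = 3251/38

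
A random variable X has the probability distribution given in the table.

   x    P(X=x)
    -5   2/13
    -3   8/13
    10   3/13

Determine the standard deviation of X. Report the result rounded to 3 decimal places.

E[X] = -4/13, E[X²] = 422/13
Var(X) = E[X²] − (E[X])² = 422/13 − 16/169 = 5470/169
SD(X) = √(5470/169) ≈ 5.689

5.689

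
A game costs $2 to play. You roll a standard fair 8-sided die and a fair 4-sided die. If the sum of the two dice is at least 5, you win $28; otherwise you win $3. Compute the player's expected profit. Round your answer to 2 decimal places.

E[payout] = (3/16)·3 + (13/16)·28 = 373/16
Expected profit = 373/16 − 2 = 341/16 ≈ $21.31

$21.31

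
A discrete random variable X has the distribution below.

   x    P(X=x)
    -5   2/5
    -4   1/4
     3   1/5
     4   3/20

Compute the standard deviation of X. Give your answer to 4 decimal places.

E[X] = -9/5, E[X²] = 91/5
Var(X) = E[X²] − (E[X])² = 91/5 − 81/25 = 374/25
SD(X) = √(374/25) ≈ 3.8678

3.8678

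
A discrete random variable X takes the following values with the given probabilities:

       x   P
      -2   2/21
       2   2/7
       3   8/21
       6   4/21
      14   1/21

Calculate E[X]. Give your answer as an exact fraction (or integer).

10/3

E[X] = (2/21)·(-2) + (2/7)·2 + (8/21)·3 + (4/21)·6 + (1/21)·14
     = 10/3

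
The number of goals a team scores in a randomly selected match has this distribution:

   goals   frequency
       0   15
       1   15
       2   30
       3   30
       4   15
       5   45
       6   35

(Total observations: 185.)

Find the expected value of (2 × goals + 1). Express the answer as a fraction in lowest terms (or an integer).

Total = 185, so P(goals=0) = 15/185, etc.
E[2x+1] = (3/37)·1 + (3/37)·3 + (6/37)·5 + (6/37)·7 + (3/37)·9 + (9/37)·11 + (7/37)·13
     = 301/37

301/37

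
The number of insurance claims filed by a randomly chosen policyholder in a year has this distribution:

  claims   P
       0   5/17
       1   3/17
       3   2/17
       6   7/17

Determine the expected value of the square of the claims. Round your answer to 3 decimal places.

E[X²] = (5/17)·0 + (3/17)·1 + (2/17)·9 + (7/17)·36
     = 273/17 ≈ 16.059

16.059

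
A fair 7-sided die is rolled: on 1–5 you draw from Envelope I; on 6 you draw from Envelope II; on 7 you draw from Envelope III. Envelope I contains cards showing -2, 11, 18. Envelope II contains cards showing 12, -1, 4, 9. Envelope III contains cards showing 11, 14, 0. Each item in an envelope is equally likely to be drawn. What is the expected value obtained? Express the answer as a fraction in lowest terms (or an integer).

178/21

E[X | Envelope I] = (-2 + 11 + 18)/3 = 9
E[X | Envelope II] = (12 − 1 + 4 + 9)/4 = 6
E[X | Envelope III] = (11 + 14 + 0)/3 = 25/3
E[X] = (5/7)·9 + (1/7)·6 + (1/7)·25/3 = 178/21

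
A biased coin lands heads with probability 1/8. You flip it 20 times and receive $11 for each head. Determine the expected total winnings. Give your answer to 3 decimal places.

$27.500

E[#heads] = 20·1/8 = 5/2 (linearity over flips).
E[winnings] = 11·5/2 = 55/2.
≈ 27.500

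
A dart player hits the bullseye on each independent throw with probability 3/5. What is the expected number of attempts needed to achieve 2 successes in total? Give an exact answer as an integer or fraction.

By linearity (sum of 2 independent geometric waits), E[trials] = 2/p = 2/(3/5) = 10/3.

10/3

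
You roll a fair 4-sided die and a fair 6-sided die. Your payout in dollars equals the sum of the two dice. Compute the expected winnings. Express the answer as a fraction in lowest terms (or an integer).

Distribution of the sum of the two dice: 2 w.p. 1/24, 3 w.p. 1/12, 4 w.p. 1/8, 5 w.p. 1/6, 6 w.p. 1/6, 7 w.p. 1/6, …
E[payout] = (1/24)·2 + (1/12)·3 + (1/8)·4 + (1/6)·5 + (1/6)·6 + (1/6)·7 + (1/8)·8 + (1/12)·9 + (1/24)·10 = 6

$6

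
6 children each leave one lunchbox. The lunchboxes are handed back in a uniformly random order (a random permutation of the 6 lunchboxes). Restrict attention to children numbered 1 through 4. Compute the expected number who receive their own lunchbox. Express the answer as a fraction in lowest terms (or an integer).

Let Xᵢ = 1 if person i gets their own lunchbox. For each i, P(Xᵢ=1) = 1/6.
By linearity of expectation, E[X₁+…+X_4] = 4·(1/6) = 2/3.

2/3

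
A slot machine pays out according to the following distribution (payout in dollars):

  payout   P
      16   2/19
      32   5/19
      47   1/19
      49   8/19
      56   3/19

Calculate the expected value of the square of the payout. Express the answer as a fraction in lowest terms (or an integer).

36457/19

E[X²] = (2/19)·256 + (5/19)·1024 + (1/19)·2209 + (8/19)·2401 + (3/19)·3136
     = 36457/19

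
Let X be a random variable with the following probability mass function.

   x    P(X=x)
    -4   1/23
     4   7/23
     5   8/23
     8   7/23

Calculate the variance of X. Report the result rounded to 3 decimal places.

6.518

E[X] = (1/23)·(-4) + (7/23)·4 + (8/23)·5 + (7/23)·8 = 120/23
E[X²] = (1/23)·16 + (7/23)·16 + (8/23)·25 + (7/23)·64 = 776/23
Var(X) = 776/23 − (120/23)² = 3448/529 ≈ 6.518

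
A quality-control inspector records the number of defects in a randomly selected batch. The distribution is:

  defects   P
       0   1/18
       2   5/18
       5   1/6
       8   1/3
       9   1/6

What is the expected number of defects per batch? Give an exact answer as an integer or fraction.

E[X] = (1/18)·0 + (5/18)·2 + (1/6)·5 + (1/3)·8 + (1/6)·9
     = 50/9

50/9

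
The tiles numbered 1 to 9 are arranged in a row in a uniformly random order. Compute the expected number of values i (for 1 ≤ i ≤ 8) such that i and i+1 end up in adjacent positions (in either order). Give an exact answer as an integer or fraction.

For each i ∈ {1,…,8}, let Xᵢ = 1 if i and i+1 are adjacent. P(Xᵢ=1) = 2·(9−1)!/9! = 2/9.
By linearity, E[ΣXᵢ] = (8)·(2/9) = 16/9.

16/9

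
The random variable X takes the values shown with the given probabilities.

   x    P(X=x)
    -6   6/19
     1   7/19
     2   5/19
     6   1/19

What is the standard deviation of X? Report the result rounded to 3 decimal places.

E[X] = -13/19, E[X²] = 279/19
Var(X) = E[X²] − (E[X])² = 279/19 − 169/361 = 5132/361
SD(X) = √(5132/361) ≈ 3.770

3.770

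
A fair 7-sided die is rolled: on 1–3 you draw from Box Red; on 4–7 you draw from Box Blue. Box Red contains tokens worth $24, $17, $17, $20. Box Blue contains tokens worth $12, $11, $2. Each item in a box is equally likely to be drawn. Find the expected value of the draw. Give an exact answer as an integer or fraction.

551/42 dollars

E[X | Box Red] = (24 + 17 + 17 + 20)/4 = 39/2
E[X | Box Blue] = (12 + 11 + 2)/3 = 25/3
E[X] = (3/7)·39/2 + (4/7)·25/3 = 551/42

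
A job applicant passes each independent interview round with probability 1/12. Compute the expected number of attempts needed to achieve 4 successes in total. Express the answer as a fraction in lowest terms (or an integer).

By linearity (sum of 4 independent geometric waits), E[trials] = 4/p = 4/(1/12) = 48.

48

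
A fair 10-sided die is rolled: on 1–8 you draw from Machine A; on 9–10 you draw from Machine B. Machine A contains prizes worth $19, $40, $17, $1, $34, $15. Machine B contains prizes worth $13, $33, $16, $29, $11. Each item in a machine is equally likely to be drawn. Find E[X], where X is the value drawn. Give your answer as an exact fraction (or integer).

522/25 dollars

E[X | Machine A] = (19 + 40 + 17 + 1 + 34 + 15)/6 = 21
E[X | Machine B] = (13 + 33 + 16 + 29 + 11)/5 = 102/5
E[X] = (4/5)·21 + (1/5)·102/5 = 522/25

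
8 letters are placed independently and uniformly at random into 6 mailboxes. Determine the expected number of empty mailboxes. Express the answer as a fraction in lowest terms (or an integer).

Let Xⱼ=1 if mailbox j is empty. P(Xⱼ=1) = ((6-1)/6)^8 = 390625/1679616.
By linearity, E[#empty] = 6·390625/1679616 = 390625/279936.

390625/279936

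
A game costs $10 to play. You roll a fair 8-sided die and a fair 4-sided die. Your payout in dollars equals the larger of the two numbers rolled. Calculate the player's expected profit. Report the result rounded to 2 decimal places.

-$5.19

Distribution of the larger of the two numbers rolled: 1 w.p. 1/32, 2 w.p. 3/32, 3 w.p. 5/32, 4 w.p. 7/32, 5 w.p. 1/8, 6 w.p. 1/8, …
E[payout] = (1/32)·1 + (3/32)·2 + (5/32)·3 + (7/32)·4 + (1/8)·5 + (1/8)·6 + (1/8)·7 + (1/8)·8 = 77/16
Expected profit = 77/16 − 10 = -83/16 ≈ -$5.19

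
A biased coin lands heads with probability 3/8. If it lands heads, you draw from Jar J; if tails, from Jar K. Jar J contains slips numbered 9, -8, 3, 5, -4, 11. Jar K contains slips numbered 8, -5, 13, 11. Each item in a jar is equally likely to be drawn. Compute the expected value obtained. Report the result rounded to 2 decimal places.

E[X | Jar J] = (9 − 8 + 3 + 5 − 4 + 11)/6 = 8/3
E[X | Jar K] = (8 − 5 + 13 + 11)/4 = 27/4
E[X] = (3/8)·8/3 + (5/8)·27/4 = 167/32 ≈ 5.22

5.22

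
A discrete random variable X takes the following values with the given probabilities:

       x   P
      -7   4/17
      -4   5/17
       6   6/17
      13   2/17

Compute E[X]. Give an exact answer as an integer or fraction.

E[X] = (4/17)·(-7) + (5/17)·(-4) + (6/17)·6 + (2/17)·13
     = 14/17

14/17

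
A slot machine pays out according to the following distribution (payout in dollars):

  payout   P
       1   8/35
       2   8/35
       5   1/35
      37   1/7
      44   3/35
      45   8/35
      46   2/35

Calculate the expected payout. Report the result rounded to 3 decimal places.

E[X] = (8/35)·1 + (8/35)·2 + (1/35)·5 + (1/7)·37 + (3/35)·44 + (8/35)·45 + (2/35)·46
     = 114/5 ≈ 22.800

$22.800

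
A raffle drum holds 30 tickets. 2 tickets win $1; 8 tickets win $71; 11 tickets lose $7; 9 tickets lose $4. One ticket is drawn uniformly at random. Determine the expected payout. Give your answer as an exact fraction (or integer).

457/30 dollars

E[payout] = (2/30)·1 + (8/30)·71 + (11/30)·(-7) + (9/30)·(-4) = 457/30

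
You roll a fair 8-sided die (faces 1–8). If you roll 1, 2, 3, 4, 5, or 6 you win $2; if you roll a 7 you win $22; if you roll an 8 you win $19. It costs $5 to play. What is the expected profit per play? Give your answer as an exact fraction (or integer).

E[payout] = (3/4)·2 + (1/8)·19 + (1/8)·22 = 53/8
Expected profit = 53/8 − 5 = 13/8

13/8 dollars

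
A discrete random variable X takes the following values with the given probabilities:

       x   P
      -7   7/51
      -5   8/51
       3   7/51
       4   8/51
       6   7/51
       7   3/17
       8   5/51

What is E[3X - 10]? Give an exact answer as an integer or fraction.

-61/17

E[3x-10] = (7/51)·(-31) + (8/51)·(-25) + (7/51)·(-1) + (8/51)·2 + (7/51)·8 + (3/17)·11 + (5/51)·14
     = -61/17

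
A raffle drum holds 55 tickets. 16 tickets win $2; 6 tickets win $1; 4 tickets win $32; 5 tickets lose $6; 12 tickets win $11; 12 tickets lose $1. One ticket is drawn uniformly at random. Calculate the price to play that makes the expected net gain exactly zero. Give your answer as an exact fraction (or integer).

E[payout] = (16/55)·2 + (6/55)·1 + (4/55)·32 + (5/55)·(-6) + (12/55)·11 + (12/55)·(-1) = 256/55
Fair fee = E[payout] = 256/55

256/55 dollars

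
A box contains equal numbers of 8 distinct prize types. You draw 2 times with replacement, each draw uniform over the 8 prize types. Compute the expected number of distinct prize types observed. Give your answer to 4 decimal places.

Let Xⱼ=1 if type j appears at least once. P(Xⱼ=1) = 1 − ((8−1)/8)^2 = 15/64.
E[#distinct] = 8·15/64 = 15/8.
≈ 1.8750

1.8750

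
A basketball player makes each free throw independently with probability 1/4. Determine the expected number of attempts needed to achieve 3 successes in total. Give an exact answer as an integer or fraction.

12

By linearity (sum of 3 independent geometric waits), E[trials] = 3/p = 3/(1/4) = 12.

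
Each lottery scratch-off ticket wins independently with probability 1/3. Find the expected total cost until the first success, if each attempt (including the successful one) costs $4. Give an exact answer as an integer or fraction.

$12

E[#attempts] = 1/p = 3; E[cost] = 4·3 = 12.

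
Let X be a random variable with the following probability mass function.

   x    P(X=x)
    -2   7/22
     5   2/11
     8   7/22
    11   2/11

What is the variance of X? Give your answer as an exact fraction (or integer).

E[X] = (7/22)·(-2) + (2/11)·5 + (7/22)·8 + (2/11)·11 = 53/11
E[X²] = (7/22)·4 + (2/11)·25 + (7/22)·64 + (2/11)·121 = 530/11
Var(X) = 530/11 − (53/11)² = 3021/121

3021/121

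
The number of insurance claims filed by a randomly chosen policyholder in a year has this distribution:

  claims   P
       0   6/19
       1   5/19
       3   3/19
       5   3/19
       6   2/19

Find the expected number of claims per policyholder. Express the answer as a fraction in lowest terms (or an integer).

41/19

E[X] = (6/19)·0 + (5/19)·1 + (3/19)·3 + (3/19)·5 + (2/19)·6
     = 41/19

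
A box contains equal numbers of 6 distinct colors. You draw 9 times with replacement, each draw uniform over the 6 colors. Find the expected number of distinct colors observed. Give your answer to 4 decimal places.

Let Xⱼ=1 if type j appears at least once. P(Xⱼ=1) = 1 − ((6−1)/6)^9 = 8124571/10077696.
E[#distinct] = 6·8124571/10077696 = 8124571/1679616.
≈ 4.8372

4.8372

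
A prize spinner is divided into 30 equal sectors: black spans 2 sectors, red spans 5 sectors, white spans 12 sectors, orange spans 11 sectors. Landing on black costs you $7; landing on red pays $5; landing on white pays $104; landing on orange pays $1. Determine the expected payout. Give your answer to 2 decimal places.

$42.33

E[payout] = (2/30)·(-7) + (5/30)·5 + (12/30)·104 + (11/30)·1 = 127/3
≈ $42.33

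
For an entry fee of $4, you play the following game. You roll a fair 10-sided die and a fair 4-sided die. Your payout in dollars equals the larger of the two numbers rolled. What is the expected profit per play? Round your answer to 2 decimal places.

Distribution of the larger of the two numbers rolled: 1 w.p. 1/40, 2 w.p. 3/40, 3 w.p. 1/8, 4 w.p. 7/40, 5 w.p. 1/10, 6 w.p. 1/10, …
E[payout] = (1/40)·1 + (3/40)·2 + (1/8)·3 + (7/40)·4 + (1/10)·5 + (1/10)·6 + (1/10)·7 + (1/10)·8 + (1/10)·9 + (1/10)·10 = 23/4
Expected profit = 23/4 − 4 = 7/4 ≈ $1.75

$1.75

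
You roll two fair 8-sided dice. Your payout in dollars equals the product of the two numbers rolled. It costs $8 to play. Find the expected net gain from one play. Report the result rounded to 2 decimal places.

Distribution of the product of the two numbers rolled: 1 w.p. 1/64, 2 w.p. 1/32, 3 w.p. 1/32, 4 w.p. 3/64, 5 w.p. 1/32, 6 w.p. 1/16, …
E[payout] = (1/64)·1 + (1/32)·2 + (1/32)·3 + (3/64)·4 + (1/32)·5 + (1/16)·6 + (1/32)·7 + (1/16)·8 + (1/64)·9 + (1/32)·10 + (1/16)·12 + (1/32)·14 + (1/32)·15 + (3/64)·16 + (1/32)·18 + (1/32)·20 + (1/32)·21 + (1/16)·24 + (1/64)·25 + (1/32)·28 + (1/32)·30 + (1/32)·32 + (1/32)·35 + (1/64)·36 + (1/32)·40 + (1/32)·42 + (1/32)·48 + (1/64)·49 + (1/32)·56 + (1/64)·64 = 81/4
Expected profit = 81/4 − 8 = 49/4 ≈ $12.25

$12.25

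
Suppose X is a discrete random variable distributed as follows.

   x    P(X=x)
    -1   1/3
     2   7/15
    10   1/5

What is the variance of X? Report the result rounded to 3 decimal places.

E[X] = (1/3)·(-1) + (7/15)·2 + (1/5)·10 = 13/5
E[X²] = (1/3)·1 + (7/15)·4 + (1/5)·100 = 111/5
Var(X) = 111/5 − (13/5)² = 386/25 ≈ 15.440

15.440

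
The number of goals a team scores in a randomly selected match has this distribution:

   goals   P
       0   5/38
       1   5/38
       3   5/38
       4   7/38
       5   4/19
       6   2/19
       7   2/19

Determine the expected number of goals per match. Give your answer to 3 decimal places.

E[X] = (5/38)·0 + (5/38)·1 + (5/38)·3 + (7/38)·4 + (4/19)·5 + (2/19)·6 + (2/19)·7
     = 70/19 ≈ 3.684

3.684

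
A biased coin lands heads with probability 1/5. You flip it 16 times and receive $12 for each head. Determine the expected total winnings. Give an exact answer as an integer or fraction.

E[#heads] = 16·1/5 = 16/5 (linearity over flips).
E[winnings] = 12·16/5 = 192/5.

192/5 dollars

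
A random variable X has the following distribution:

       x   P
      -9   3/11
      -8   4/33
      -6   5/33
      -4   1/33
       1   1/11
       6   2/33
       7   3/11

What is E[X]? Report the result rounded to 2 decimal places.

-2.09

E[X] = (3/11)·(-9) + (4/33)·(-8) + (5/33)·(-6) + (1/33)·(-4) + (1/11)·1 + (2/33)·6 + (3/11)·7
     = -23/11 ≈ -2.09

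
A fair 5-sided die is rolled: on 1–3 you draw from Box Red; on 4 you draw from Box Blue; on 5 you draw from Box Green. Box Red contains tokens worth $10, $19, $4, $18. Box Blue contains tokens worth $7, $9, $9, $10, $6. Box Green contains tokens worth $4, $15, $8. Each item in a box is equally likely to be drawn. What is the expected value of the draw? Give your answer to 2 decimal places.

$11.09

E[X | Box Red] = (10 + 19 + 4 + 18)/4 = 51/4
E[X | Box Blue] = (7 + 9 + 9 + 10 + 6)/5 = 41/5
E[X | Box Green] = (4 + 15 + 8)/3 = 9
E[X] = (3/5)·51/4 + (1/5)·41/5 + (1/5)·9 = 1109/100 ≈ 11.09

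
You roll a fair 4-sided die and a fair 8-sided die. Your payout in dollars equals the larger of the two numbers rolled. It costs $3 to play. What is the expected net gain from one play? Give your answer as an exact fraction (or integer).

Distribution of the larger of the two numbers rolled: 1 w.p. 1/32, 2 w.p. 3/32, 3 w.p. 5/32, 4 w.p. 7/32, 5 w.p. 1/8, 6 w.p. 1/8, …
E[payout] = (1/32)·1 + (3/32)·2 + (5/32)·3 + (7/32)·4 + (1/8)·5 + (1/8)·6 + (1/8)·7 + (1/8)·8 = 77/16
Expected profit = 77/16 − 3 = 29/16

29/16 dollars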